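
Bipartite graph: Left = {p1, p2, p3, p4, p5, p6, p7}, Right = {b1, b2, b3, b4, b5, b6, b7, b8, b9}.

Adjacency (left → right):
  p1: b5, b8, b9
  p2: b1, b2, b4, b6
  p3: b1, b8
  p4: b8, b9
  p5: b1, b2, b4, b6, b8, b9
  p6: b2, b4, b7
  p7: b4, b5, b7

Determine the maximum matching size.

7

One maximum matching: p1–b8, p2–b4, p3–b1, p4–b9, p5–b6, p6–b7, p7–b5.
This saturates every left vertex, so 7 is the maximum.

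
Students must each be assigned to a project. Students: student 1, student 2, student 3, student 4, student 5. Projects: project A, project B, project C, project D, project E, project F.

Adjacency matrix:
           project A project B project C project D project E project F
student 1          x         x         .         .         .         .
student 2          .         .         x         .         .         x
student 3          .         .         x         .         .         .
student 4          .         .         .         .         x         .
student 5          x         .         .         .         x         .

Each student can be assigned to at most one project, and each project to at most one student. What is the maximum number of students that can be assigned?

5

A valid assignment of size 5: student 1-project B, student 2-project F, student 3-project C, student 4-project E, student 5-project A.
All 5 students are matched, so no larger matching exists.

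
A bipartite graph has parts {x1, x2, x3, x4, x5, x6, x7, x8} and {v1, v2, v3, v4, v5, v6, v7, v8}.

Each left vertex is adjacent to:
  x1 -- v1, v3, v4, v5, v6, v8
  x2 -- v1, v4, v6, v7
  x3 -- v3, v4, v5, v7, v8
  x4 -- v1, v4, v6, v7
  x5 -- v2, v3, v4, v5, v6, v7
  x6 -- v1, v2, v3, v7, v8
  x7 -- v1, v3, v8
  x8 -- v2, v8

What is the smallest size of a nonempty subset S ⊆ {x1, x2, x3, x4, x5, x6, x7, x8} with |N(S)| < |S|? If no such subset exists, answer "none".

none

A matching saturating every left vertex exists, for instance x1→v6, x2→v4, x3→v5, x4→v7, x5→v3, x6→v1, x7→v8, x8→v2.
By Hall's marriage theorem, this means |N(S)| ≥ |S| for every subset S, so no violating subset exists.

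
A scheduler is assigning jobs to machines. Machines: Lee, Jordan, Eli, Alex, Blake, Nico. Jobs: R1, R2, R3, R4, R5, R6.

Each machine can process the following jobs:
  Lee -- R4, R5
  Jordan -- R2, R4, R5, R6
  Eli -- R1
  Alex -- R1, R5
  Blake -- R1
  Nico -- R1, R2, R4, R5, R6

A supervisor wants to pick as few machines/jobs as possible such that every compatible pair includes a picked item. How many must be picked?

{Lee, Jordan, Alex, Nico, R1} is a vertex cover of size 5: every edge has an endpoint in this set.
No smaller cover exists because Lee–R4, Jordan–R2, Eli–R1, Alex–R5, Nico–R6 is a matching of size 5, and a cover must include an endpoint of each of these disjoint edges (König's theorem).

5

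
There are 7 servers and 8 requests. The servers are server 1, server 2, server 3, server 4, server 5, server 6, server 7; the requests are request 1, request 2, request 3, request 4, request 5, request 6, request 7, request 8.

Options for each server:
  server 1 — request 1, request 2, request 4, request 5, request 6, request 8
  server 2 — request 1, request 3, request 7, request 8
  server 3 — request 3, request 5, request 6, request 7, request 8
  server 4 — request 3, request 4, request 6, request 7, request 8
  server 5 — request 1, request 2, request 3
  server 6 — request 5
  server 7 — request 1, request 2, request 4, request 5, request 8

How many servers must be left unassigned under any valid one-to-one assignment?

A valid assignment of size 7: server 1-request 6, server 2-request 8, server 3-request 3, server 4-request 7, server 5-request 2, server 6-request 5, server 7-request 4.
All 7 servers are matched, so no larger matching exists.
That matches 7 of the 7, leaving 0 unmatched; no matching can do better.

0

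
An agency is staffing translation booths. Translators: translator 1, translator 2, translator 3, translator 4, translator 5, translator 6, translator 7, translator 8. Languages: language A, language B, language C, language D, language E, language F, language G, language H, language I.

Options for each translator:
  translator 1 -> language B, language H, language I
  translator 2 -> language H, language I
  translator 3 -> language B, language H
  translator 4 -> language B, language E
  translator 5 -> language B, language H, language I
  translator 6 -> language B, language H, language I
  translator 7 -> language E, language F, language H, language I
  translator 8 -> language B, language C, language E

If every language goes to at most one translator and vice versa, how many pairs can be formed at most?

6

A valid assignment of size 6: translator 1–language H, translator 2–language I, translator 3–language B, translator 4–language E, translator 7–language F, translator 8–language C.
The set {translator 1, translator 2, translator 3, translator 5, translator 6} has only 3 neighbours ({language B, language H, language I}), so by Hall's theorem at most 6 of the 8 translators can be matched.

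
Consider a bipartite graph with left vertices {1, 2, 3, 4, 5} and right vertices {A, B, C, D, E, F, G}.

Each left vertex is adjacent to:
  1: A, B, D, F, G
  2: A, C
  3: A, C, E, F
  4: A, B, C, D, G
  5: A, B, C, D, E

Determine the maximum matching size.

For example, pair 1-G, 2-C, 3-E, 4-B, 5-A.
All 5 left vertices are matched, so no larger matching exists.

5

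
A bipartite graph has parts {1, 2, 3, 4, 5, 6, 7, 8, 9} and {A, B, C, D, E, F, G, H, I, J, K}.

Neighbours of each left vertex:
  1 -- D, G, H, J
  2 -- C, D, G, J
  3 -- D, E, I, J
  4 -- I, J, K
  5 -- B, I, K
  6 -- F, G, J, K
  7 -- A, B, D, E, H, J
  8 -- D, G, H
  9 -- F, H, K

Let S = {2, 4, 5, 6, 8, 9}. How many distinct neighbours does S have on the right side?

9

The union of neighbours of {2, 4, 5, 6, 8, 9} is {B, C, D, F, G, H, I, J, K}, which has 9 elements.
Since |N(S)| = 9 ≥ |S| = 6, Hall's condition holds for this subset.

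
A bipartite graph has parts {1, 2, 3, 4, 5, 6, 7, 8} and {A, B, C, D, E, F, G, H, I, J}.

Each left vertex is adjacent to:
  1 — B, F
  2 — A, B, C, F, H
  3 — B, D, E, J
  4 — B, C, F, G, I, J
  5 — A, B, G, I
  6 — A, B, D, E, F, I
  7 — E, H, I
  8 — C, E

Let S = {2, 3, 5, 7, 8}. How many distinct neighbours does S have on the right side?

The union of neighbours of {2, 3, 5, 7, 8} is {A, B, C, D, E, F, G, H, I, J}, which has 10 elements.
Since |N(S)| = 10 ≥ |S| = 5, Hall's condition holds for this subset.

10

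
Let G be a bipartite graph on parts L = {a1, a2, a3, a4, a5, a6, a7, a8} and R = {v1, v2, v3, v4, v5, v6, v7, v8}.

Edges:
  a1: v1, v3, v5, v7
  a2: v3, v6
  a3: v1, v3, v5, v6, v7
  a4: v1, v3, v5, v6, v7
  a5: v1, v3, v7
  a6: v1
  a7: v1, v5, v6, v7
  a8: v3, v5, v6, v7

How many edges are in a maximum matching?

One maximum matching: a1→v1, a2→v6, a3→v3, a4→v5, a5→v7.
The set {a1, a2, a3, a4, a5, a6, a7, a8} has only 5 neighbours ({v1, v3, v5, v6, v7}), so by Hall's theorem at most 5 of the 8 left vertices can be matched.

5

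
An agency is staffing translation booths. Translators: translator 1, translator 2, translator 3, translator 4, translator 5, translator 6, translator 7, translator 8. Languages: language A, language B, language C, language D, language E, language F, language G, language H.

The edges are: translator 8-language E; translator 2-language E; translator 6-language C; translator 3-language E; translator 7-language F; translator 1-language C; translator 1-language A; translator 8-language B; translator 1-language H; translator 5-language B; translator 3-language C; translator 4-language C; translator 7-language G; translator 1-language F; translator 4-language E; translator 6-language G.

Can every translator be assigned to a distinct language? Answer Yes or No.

The set {translator 2, translator 3, translator 4, translator 5, translator 8} has only 3 neighbours ({language B, language C, language E}), so by Hall's theorem at most 6 of the 8 translators can be matched.
Hence no matching covers every translator.

No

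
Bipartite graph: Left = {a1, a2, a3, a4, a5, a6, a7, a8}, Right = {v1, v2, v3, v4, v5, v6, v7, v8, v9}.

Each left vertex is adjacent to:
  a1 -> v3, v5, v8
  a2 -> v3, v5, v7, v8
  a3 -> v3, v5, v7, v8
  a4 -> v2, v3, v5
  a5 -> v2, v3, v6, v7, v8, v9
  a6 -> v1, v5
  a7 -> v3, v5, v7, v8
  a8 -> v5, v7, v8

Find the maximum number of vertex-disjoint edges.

7

One maximum matching: a1→v3, a2→v8, a3→v5, a4→v2, a5→v6, a6→v1, a7→v7.
The set {a1, a2, a3, a7, a8} has only 4 neighbours ({v3, v5, v7, v8}), so by Hall's theorem at most 7 of the 8 left vertices can be matched.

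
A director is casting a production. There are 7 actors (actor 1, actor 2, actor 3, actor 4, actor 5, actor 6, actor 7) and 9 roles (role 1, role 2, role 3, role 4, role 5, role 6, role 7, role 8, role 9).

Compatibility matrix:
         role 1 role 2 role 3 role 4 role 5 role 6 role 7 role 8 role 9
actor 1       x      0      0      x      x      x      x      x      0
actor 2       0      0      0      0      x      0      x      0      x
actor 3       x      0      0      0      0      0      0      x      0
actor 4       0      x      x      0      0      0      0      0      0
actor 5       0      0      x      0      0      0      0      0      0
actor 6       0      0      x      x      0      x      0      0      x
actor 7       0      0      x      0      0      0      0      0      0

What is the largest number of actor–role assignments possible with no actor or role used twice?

A valid assignment of size 6: actor 1-role 1, actor 2-role 7, actor 3-role 8, actor 4-role 2, actor 5-role 3, actor 6-role 9.
The set {actor 5, actor 7} has only 1 neighbour ({role 3}), so by Hall's theorem at most 6 of the 7 actors can be matched.

6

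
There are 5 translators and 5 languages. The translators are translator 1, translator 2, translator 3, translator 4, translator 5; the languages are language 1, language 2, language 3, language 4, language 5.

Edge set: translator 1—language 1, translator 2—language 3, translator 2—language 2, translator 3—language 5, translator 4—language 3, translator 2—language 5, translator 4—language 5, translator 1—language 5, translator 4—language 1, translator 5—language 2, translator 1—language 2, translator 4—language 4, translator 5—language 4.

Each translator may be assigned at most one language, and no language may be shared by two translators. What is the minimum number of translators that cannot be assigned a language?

For example, pair translator 1→language 1, translator 2→language 3, translator 3→language 5, translator 4→language 4, translator 5→language 2.
All 5 translators are matched, so no larger matching exists.
That matches 5 of the 5, leaving 0 unmatched; no matching can do better.

0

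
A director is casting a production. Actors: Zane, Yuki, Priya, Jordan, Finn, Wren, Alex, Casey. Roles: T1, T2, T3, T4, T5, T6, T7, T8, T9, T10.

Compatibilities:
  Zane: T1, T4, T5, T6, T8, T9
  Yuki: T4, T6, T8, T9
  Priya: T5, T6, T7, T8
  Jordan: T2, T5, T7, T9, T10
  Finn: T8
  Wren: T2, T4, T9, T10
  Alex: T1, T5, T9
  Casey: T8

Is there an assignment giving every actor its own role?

The set {Finn, Casey} has only 1 neighbour ({T8}), so by Hall's theorem at most 7 of the 8 actors can be matched.
Hence no matching covers every actor.

No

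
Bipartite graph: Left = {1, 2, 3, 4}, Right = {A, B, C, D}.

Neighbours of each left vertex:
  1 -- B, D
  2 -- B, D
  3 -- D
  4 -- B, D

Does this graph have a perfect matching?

The set {1, 2, 3, 4} has only 2 neighbours ({B, D}), so by Hall's theorem at most 2 of the 4 left vertices can be matched.
Hence no matching covers every left vertex.

No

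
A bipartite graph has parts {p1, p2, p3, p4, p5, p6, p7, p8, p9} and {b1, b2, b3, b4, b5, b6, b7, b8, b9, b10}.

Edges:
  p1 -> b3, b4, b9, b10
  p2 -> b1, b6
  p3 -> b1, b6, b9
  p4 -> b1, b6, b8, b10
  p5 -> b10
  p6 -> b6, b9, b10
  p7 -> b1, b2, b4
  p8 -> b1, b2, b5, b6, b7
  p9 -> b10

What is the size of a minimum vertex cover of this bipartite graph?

A maximum matching has 8 edges (e.g. p1–b3, p2–b1, p3–b9, p4–b8, p5–b10, p6–b6, p7–b4, p8–b7).
By König's theorem the minimum vertex cover has the same size. One such cover is {p1, p2, p3, p4, p6, p7, p8, b10}.

8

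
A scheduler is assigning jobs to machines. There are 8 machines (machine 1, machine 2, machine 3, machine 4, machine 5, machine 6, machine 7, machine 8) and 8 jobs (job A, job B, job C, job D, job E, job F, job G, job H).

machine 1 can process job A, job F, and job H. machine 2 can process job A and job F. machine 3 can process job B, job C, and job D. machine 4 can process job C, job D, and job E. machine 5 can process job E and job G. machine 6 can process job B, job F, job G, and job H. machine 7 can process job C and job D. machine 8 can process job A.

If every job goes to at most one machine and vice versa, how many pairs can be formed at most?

For example, pair machine 1–job H, machine 2–job F, machine 3–job B, machine 4–job D, machine 5–job E, machine 6–job G, machine 7–job C, machine 8–job A.
All 8 machines are matched, so no larger matching exists.

8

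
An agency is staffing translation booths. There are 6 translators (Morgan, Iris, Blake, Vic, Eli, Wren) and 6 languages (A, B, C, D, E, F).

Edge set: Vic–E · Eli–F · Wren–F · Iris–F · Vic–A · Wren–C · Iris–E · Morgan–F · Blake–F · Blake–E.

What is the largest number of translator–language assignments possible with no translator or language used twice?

A valid assignment of size 4: Morgan–F, Iris–E, Vic–A, Wren–C.
The set {Morgan, Iris, Blake, Eli} has only 2 neighbours ({E, F}), so by Hall's theorem at most 4 of the 6 translators can be matched.

4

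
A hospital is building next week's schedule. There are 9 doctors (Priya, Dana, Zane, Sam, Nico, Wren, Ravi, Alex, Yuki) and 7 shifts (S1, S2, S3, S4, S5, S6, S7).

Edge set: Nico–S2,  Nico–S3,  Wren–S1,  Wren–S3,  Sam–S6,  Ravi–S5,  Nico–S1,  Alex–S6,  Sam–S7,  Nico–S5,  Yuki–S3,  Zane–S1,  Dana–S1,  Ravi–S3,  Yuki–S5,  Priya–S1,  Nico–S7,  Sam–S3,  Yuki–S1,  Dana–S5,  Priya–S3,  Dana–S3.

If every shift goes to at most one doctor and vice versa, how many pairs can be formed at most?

6

A valid assignment of size 6: Priya–S3, Dana–S5, Zane–S1, Sam–S7, Nico–S2, Alex–S6.
The set {Priya, Dana, Zane, Wren, Ravi, Yuki} has only 3 neighbours ({S1, S3, S5}), so by Hall's theorem at most 6 of the 9 doctors can be matched.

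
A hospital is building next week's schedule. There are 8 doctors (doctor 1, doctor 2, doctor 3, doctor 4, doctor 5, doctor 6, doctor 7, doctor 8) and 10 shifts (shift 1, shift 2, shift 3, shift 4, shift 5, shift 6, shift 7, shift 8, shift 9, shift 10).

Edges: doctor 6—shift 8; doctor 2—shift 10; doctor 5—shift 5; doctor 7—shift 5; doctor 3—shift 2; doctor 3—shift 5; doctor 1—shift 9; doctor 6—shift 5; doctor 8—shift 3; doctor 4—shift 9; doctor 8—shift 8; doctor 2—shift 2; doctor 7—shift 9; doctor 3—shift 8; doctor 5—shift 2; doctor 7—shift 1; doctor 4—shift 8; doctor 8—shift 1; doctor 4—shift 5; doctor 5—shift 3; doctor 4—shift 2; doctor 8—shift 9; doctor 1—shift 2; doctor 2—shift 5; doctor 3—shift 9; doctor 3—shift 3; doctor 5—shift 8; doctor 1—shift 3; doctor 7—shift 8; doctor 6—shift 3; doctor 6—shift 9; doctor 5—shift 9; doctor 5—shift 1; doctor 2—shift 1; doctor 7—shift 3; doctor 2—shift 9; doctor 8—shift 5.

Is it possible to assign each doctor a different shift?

The set {doctor 1, doctor 3, doctor 4, doctor 5, doctor 6, doctor 7, doctor 8} has only 6 neighbours ({shift 1, shift 2, shift 3, shift 5, shift 8, shift 9}), so by Hall's theorem at most 7 of the 8 doctors can be matched.
Hence no matching covers every doctor.

No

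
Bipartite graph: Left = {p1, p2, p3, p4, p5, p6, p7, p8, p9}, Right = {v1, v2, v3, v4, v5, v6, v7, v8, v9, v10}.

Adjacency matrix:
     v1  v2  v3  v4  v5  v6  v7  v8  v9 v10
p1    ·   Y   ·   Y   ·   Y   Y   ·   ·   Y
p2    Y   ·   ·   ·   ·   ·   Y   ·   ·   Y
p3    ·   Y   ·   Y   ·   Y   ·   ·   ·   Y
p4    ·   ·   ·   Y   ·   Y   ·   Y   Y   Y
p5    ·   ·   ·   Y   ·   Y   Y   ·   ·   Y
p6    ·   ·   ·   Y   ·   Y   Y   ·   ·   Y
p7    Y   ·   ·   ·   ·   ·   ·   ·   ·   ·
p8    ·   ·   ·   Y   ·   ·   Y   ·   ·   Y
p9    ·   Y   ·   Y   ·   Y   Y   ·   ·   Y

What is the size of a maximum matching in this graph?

7

For example, pair p1-v4, p2-v10, p3-v2, p4-v8, p5-v6, p6-v7, p7-v1.
The set {p1, p2, p3, p5, p6, p7, p8, p9} has only 6 neighbours ({v1, v10, v2, v4, v6, v7}), so by Hall's theorem at most 7 of the 9 left vertices can be matched.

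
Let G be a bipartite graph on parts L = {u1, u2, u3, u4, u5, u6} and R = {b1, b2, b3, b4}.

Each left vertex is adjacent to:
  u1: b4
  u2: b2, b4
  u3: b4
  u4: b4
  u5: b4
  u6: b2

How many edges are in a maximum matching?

A valid assignment of size 2: u1→b4, u2→b2.
The set {u1, u2, u3, u4, u5, u6} has only 2 neighbours ({b2, b4}), so by Hall's theorem at most 2 of the 6 left vertices can be matched.

2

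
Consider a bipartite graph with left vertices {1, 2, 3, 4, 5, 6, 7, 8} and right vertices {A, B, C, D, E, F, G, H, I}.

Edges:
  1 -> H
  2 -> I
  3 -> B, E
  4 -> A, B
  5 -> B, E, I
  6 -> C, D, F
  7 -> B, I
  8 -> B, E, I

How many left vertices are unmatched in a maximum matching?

2

For example, pair 1-H, 2-I, 3-E, 4-A, 5-B, 6-F.
The set {2, 3, 5, 7, 8} has only 3 neighbours ({B, E, I}), so by Hall's theorem at most 6 of the 8 left vertices can be matched.
That matches 6 of the 8, leaving 2 unmatched; no matching can do better.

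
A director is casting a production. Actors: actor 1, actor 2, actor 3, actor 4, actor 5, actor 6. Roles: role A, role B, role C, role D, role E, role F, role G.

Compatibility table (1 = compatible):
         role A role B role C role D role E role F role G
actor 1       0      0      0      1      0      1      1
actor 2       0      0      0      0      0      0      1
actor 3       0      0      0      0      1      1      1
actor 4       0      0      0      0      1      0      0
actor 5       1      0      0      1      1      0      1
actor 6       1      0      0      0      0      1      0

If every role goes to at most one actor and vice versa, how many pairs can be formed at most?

5

For example, pair actor 1–role D, actor 2–role G, actor 3–role F, actor 4–role E, actor 5–role A.
The set {actor 1, actor 2, actor 3, actor 4, actor 5, actor 6} has only 5 neighbours ({role A, role D, role E, role F, role G}), so by Hall's theorem at most 5 of the 6 actors can be matched.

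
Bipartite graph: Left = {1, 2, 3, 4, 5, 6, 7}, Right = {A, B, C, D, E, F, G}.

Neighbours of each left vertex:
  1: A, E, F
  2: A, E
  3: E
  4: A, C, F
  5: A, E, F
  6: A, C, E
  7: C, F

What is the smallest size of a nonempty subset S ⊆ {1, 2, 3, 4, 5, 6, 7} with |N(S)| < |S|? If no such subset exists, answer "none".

4

Take S = {1, 2, 3, 5}. Its neighbourhood is {A, E, F}, so |N(S)| = 3 < |S| = 4.
Every subset of size less than 4 has at least as many neighbours as members, so 4 is the minimum.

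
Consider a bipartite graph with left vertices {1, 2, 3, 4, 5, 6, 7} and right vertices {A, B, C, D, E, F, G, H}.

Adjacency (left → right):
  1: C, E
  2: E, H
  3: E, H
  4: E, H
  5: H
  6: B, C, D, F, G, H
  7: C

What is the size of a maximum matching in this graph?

4

A valid assignment of size 4: 1–C, 2–H, 3–E, 6–G.
The set {1, 2, 3, 4, 5, 7} has only 3 neighbours ({C, E, H}), so by Hall's theorem at most 4 of the 7 left vertices can be matched.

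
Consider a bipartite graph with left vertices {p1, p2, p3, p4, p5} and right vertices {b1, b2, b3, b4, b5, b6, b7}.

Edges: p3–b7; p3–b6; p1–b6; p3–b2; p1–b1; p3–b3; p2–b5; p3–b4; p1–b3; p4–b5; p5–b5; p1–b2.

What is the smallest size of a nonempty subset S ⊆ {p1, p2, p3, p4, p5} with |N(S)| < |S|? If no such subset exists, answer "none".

Take S = {p2, p4}. Its neighbourhood is {b5}, so |N(S)| = 1 < |S| = 2.
No single vertex violates Hall's condition since each has at least one neighbour, so 2 is the minimum.

2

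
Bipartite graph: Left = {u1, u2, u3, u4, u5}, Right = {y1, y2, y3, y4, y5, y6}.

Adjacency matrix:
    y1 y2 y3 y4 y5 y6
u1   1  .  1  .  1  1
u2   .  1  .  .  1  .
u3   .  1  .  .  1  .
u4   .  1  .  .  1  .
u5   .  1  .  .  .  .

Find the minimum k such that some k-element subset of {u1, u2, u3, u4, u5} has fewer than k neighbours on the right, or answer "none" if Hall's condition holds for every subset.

3

Take S = {u2, u3, u4}. Its neighbourhood is {y2, y5}, so |N(S)| = 2 < |S| = 3.
Every subset of size less than 3 has at least as many neighbours as members, so 3 is the minimum.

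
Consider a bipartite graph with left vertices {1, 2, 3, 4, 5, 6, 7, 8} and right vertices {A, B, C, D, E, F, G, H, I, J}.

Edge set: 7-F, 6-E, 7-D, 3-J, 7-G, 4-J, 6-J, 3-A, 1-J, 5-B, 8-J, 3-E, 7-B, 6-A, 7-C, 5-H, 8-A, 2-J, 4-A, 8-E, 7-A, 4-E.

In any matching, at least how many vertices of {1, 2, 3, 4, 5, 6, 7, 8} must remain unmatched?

A valid assignment of size 5: 1–J, 3–A, 4–E, 5–B, 7–G.
The set {1, 2, 3, 4, 6, 8} has only 3 neighbours ({A, E, J}), so by Hall's theorem at most 5 of the 8 left vertices can be matched.
That matches 5 of the 8, leaving 3 unmatched; no matching can do better.

3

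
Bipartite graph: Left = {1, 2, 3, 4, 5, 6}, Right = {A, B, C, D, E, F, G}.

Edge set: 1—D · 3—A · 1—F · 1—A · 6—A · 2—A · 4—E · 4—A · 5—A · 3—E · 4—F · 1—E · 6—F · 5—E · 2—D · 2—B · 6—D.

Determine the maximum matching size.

A valid assignment of size 5: 1-D, 2-B, 3-A, 4-F, 5-E.
The set {1, 3, 4, 5, 6} has only 4 neighbours ({A, D, E, F}), so by Hall's theorem at most 5 of the 6 left vertices can be matched.

5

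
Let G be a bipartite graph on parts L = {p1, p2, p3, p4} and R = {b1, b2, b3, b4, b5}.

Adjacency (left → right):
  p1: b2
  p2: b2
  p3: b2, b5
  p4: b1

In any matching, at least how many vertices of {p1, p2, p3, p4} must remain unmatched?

A valid assignment of size 3: p1-b2, p3-b5, p4-b1.
The set {p1, p2} has only 1 neighbour ({b2}), so by Hall's theorem at most 3 of the 4 left vertices can be matched.
That matches 3 of the 4, leaving 1 unmatched; no matching can do better.

1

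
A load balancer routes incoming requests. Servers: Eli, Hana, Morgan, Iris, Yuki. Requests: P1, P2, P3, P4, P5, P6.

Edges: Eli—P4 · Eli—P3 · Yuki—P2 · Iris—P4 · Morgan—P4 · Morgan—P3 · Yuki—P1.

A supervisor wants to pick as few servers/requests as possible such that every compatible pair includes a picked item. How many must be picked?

3

{Yuki, P3, P4} is a vertex cover of size 3: every edge has an endpoint in this set.
No smaller cover exists because Eli–P3, Morgan–P4, Yuki–P1 is a matching of size 3, and a cover must include an endpoint of each of these disjoint edges (König's theorem).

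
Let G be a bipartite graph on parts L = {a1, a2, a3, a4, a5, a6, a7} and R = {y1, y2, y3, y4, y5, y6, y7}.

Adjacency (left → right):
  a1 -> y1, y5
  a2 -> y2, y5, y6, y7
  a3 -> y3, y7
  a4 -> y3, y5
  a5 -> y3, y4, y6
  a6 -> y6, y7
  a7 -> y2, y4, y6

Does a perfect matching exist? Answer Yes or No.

One maximum matching: a1–y1, a2–y7, a3–y3, a4–y5, a5–y4, a6–y6, a7–y2.
All 7 left vertices are covered.

Yes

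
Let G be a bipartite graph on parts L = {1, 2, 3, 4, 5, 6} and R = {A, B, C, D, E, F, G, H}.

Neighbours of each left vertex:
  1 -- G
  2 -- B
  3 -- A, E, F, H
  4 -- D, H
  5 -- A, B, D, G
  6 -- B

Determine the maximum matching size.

A valid assignment of size 5: 1-G, 2-B, 3-E, 4-H, 5-D.
The set {2, 6} has only 1 neighbour ({B}), so by Hall's theorem at most 5 of the 6 left vertices can be matched.

5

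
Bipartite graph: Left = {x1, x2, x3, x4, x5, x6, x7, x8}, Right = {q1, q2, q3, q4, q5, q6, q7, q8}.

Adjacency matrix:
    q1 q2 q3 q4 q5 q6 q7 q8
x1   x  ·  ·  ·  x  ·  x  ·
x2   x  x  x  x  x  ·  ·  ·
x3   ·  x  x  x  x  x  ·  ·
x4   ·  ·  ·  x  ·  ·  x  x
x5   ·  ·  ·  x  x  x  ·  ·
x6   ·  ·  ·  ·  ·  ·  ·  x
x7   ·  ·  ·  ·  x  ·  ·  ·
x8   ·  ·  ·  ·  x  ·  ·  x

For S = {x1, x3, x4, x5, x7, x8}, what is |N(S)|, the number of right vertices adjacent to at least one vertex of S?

8

The union of neighbours of {x1, x3, x4, x5, x7, x8} is {q1, q2, q3, q4, q5, q6, q7, q8}, which has 8 elements.
Since |N(S)| = 8 ≥ |S| = 6, Hall's condition holds for this subset.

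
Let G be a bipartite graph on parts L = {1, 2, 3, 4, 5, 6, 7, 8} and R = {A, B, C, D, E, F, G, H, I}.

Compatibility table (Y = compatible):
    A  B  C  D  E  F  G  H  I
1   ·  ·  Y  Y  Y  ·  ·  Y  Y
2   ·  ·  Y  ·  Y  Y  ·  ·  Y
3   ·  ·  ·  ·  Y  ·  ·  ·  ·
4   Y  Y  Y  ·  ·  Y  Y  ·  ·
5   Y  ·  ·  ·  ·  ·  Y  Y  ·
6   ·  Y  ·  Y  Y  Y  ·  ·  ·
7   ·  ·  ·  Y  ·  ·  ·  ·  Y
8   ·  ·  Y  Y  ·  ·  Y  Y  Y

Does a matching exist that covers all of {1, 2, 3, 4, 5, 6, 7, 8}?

A valid assignment of size 8: 1-D, 2-C, 3-E, 4-A, 5-H, 6-B, 7-I, 8-G.
All 8 left vertices are covered.

Yes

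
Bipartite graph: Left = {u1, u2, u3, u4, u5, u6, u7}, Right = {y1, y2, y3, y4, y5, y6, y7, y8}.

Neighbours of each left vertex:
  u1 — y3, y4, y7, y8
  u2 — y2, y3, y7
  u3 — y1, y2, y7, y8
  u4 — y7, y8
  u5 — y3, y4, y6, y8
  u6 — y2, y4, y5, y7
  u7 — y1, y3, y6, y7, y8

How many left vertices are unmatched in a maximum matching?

One maximum matching: u1-y3, u2-y2, u3-y1, u4-y8, u5-y4, u6-y7, u7-y6.
This saturates every left vertex, so 7 is the maximum.
That matches 7 of the 7, leaving 0 unmatched; no matching can do better.

0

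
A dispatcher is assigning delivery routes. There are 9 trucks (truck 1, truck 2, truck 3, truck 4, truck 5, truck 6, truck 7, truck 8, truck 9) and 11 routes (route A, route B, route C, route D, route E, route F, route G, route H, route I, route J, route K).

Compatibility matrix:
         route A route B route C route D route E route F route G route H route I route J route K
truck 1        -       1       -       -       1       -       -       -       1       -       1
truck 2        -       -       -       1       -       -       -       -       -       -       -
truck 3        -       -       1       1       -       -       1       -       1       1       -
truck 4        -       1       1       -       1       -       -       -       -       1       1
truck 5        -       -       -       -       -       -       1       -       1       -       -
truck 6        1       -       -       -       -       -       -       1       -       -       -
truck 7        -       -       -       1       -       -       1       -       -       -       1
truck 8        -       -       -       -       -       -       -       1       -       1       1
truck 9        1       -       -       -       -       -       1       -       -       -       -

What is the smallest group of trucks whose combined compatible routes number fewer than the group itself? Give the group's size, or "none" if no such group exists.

A matching saturating every truck exists, for instance truck 1→route B, truck 2→route D, truck 3→route J, truck 4→route E, truck 5→route I, truck 6→route A, truck 7→route K, truck 8→route H, truck 9→route G.
By Hall's marriage theorem, this means |N(S)| ≥ |S| for every subset S, so no violating subset exists.

none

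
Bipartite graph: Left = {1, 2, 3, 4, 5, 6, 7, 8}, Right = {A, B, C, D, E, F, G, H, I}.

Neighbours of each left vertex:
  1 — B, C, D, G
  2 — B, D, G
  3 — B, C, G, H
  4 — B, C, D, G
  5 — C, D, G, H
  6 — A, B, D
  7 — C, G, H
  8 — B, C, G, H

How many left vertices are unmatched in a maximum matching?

2

For example, pair 1-B, 2-D, 3-H, 4-C, 5-G, 6-A.
The set {1, 2, 3, 4, 5, 7, 8} has only 5 neighbours ({B, C, D, G, H}), so by Hall's theorem at most 6 of the 8 left vertices can be matched.
That matches 6 of the 8, leaving 2 unmatched; no matching can do better.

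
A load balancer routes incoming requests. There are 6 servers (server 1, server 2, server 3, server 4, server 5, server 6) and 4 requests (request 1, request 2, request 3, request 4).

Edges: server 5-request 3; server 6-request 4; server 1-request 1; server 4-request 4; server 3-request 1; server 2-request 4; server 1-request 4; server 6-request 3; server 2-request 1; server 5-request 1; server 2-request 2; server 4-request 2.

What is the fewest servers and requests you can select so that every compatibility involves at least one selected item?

The 4 edges server 1–request 4, server 2–request 2, server 3–request 1, server 5–request 3 form a matching, so any vertex cover needs at least 4 vertices (one per matched edge).
Conversely {request 1, request 2, request 3, request 4} meets every edge and has exactly 4 vertices, so 4 is optimal.

4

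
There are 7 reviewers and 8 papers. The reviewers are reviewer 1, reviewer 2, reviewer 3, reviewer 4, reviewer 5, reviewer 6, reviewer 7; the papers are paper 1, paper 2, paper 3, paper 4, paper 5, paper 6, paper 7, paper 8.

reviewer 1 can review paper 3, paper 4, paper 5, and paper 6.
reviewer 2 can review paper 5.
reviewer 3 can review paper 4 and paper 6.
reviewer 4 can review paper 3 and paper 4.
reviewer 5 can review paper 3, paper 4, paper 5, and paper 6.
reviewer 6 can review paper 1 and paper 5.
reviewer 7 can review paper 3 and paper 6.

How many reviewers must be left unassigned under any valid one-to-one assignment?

For example, pair reviewer 1–paper 3, reviewer 2–paper 5, reviewer 3–paper 6, reviewer 4–paper 4, reviewer 6–paper 1.
The set {reviewer 1, reviewer 2, reviewer 3, reviewer 4, reviewer 5, reviewer 7} has only 4 neighbours ({paper 3, paper 4, paper 5, paper 6}), so by Hall's theorem at most 5 of the 7 reviewers can be matched.
That matches 5 of the 7, leaving 2 unmatched; no matching can do better.

2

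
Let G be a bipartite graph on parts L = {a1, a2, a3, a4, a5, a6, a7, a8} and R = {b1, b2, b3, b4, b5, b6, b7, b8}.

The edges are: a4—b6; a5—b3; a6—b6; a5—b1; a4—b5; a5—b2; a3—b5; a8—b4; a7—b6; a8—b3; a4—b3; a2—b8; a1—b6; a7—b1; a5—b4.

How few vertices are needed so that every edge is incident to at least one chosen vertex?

The 7 edges a1–b6, a2–b8, a3–b5, a4–b3, a5–b2, a7–b1, a8–b4 form a matching, so any vertex cover needs at least 7 vertices (one per matched edge).
Conversely {a2, a3, a4, a5, a7, a8, b6} meets every edge and has exactly 7 vertices, so 7 is optimal.

7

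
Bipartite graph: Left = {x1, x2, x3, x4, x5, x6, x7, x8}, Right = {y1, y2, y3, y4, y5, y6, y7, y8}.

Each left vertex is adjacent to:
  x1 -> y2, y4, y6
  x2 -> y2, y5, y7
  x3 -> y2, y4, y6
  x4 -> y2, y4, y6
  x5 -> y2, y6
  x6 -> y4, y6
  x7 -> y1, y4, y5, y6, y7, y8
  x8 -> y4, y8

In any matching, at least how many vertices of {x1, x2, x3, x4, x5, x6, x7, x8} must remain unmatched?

2

For example, pair x1–y4, x2–y5, x3–y6, x4–y2, x7–y7, x8–y8.
The set {x1, x3, x4, x5, x6} has only 3 neighbours ({y2, y4, y6}), so by Hall's theorem at most 6 of the 8 left vertices can be matched.
That matches 6 of the 8, leaving 2 unmatched; no matching can do better.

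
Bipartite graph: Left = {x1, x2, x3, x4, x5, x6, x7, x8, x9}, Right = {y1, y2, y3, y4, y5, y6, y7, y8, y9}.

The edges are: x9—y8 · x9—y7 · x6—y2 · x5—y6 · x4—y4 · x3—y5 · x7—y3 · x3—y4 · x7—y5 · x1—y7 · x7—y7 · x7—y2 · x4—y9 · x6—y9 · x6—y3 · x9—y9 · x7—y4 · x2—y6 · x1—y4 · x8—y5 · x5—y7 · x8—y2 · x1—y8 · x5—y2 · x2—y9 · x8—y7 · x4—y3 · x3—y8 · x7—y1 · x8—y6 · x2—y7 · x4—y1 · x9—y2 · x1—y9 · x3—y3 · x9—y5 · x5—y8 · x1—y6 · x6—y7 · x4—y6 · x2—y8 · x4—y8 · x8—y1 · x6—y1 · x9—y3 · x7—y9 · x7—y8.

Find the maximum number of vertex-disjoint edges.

9

A valid assignment of size 9: x1→y9, x2→y8, x3→y5, x4→y1, x5→y2, x6→y3, x7→y4, x8→y6, x9→y7.
This saturates every left vertex, so 9 is the maximum.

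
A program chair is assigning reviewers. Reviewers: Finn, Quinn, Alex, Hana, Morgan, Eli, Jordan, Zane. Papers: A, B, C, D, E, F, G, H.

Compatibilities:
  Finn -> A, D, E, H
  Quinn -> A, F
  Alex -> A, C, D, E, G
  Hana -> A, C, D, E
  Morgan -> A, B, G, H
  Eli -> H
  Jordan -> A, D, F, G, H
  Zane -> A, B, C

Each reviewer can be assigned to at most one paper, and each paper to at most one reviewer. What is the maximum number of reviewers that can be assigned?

8

A valid assignment of size 8: Finn-D, Quinn-F, Alex-E, Hana-C, Morgan-G, Eli-H, Jordan-A, Zane-B.
This saturates every reviewer, so 8 is the maximum.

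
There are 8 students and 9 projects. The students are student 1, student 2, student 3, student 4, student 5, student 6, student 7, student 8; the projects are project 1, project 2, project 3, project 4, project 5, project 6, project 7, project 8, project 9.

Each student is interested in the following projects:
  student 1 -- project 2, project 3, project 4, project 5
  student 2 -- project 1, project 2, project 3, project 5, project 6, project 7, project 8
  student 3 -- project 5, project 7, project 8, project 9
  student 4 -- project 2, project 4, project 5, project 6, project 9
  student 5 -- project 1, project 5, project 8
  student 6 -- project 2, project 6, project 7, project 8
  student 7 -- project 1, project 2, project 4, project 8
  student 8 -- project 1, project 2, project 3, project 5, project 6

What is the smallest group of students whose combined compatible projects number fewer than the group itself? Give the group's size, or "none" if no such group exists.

none

A matching saturating every student exists, for instance student 1→project 4, student 2→project 2, student 3→project 5, student 4→project 9, student 5→project 8, student 6→project 7, student 7→project 1, student 8→project 3.
By Hall's marriage theorem, this means |N(S)| ≥ |S| for every subset S, so no violating subset exists.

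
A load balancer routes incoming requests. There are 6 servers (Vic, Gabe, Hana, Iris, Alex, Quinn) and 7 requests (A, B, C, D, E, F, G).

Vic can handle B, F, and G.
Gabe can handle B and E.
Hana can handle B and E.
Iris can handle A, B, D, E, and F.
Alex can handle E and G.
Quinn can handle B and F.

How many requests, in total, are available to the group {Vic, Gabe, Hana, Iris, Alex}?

The union of neighbours of {Vic, Gabe, Hana, Iris, Alex} is {A, B, D, E, F, G}, which has 6 elements.
Since |N(S)| = 6 ≥ |S| = 5, Hall's condition holds for this subset.

6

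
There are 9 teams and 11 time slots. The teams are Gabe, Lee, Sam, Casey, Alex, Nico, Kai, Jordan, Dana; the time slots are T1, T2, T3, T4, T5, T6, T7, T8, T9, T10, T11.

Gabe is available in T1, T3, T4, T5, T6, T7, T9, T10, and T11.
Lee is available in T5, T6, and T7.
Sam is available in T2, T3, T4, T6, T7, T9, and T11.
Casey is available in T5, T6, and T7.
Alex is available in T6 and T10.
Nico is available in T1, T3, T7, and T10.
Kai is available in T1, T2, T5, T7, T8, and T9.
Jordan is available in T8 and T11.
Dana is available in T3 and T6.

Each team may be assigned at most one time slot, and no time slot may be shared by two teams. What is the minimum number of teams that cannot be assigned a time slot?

0

One maximum matching: Gabe-T4, Lee-T5, Sam-T3, Casey-T7, Alex-T10, Nico-T1, Kai-T8, Jordan-T11, Dana-T6.
All 9 teams are matched, so no larger matching exists.
That matches 9 of the 9, leaving 0 unmatched; no matching can do better.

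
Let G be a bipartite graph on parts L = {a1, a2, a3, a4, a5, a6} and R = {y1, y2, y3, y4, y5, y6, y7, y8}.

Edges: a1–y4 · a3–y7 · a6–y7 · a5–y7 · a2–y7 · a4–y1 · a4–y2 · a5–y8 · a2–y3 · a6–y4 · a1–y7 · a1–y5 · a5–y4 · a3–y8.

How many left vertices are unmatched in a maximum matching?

0

For example, pair a1–y5, a2–y3, a3–y8, a4–y1, a5–y4, a6–y7.
This saturates every left vertex, so 6 is the maximum.
That matches 6 of the 6, leaving 0 unmatched; no matching can do better.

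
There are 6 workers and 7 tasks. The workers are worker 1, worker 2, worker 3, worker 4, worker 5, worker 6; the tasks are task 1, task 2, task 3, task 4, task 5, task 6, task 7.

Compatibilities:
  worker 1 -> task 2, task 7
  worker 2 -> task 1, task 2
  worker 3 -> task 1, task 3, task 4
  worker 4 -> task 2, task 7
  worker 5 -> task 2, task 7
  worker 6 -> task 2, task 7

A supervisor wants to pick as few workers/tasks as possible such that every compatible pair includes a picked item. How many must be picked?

4

The 4 edges worker 1–task 7, worker 2–task 1, worker 3–task 4, worker 4–task 2 form a matching, so any vertex cover needs at least 4 vertices (one per matched edge).
Conversely {worker 2, worker 3, task 2, task 7} meets every edge and has exactly 4 vertices, so 4 is optimal.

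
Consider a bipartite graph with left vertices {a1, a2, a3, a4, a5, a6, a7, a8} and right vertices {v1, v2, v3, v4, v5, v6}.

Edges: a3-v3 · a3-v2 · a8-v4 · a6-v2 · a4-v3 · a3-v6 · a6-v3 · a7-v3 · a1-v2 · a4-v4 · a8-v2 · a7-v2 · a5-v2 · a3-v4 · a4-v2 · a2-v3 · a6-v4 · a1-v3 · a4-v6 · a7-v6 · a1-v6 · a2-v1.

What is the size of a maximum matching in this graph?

5

For example, pair a1–v3, a2–v1, a3–v4, a4–v6, a5–v2.
The set {a1, a3, a4, a5, a6, a7, a8} has only 4 neighbours ({v2, v3, v4, v6}), so by Hall's theorem at most 5 of the 8 left vertices can be matched.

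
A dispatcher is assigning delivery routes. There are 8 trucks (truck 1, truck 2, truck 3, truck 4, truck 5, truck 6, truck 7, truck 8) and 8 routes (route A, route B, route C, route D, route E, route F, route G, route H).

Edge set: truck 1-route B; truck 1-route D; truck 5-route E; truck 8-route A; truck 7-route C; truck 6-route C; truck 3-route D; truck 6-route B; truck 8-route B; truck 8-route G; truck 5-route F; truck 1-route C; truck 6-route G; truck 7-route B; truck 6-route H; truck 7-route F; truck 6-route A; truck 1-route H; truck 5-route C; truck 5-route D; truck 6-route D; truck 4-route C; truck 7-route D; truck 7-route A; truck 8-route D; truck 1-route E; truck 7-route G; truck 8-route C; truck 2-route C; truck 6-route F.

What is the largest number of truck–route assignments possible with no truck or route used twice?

For example, pair truck 1–route E, truck 2–route C, truck 3–route D, truck 5–route F, truck 6–route H, truck 7–route A, truck 8–route G.
The set {truck 2, truck 4} has only 1 neighbour ({route C}), so by Hall's theorem at most 7 of the 8 trucks can be matched.

7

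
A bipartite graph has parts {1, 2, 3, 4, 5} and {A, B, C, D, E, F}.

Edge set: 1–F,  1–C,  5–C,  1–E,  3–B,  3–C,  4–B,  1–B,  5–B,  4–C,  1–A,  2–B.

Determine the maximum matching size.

3

One maximum matching: 1–A, 2–B, 3–C.
The set {2, 3, 4, 5} has only 2 neighbours ({B, C}), so by Hall's theorem at most 3 of the 5 left vertices can be matched.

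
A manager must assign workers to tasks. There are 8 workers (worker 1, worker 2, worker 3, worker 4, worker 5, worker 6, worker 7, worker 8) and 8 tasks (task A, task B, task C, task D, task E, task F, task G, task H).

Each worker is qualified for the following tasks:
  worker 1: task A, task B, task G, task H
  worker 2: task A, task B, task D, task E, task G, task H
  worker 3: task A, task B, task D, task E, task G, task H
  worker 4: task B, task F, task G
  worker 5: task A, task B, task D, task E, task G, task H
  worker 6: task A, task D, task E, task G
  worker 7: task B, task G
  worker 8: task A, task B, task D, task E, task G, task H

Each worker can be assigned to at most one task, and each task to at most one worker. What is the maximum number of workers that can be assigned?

For example, pair worker 1–task A, worker 2–task B, worker 3–task H, worker 4–task F, worker 5–task D, worker 6–task E, worker 7–task G.
The set {worker 1, worker 2, worker 3, worker 5, worker 6, worker 7, worker 8} has only 6 neighbours ({task A, task B, task D, task E, task G, task H}), so by Hall's theorem at most 7 of the 8 workers can be matched.

7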